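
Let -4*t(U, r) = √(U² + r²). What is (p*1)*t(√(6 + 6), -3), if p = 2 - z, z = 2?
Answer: 0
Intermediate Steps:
p = 0 (p = 2 - 1*2 = 2 - 2 = 0)
t(U, r) = -√(U² + r²)/4
(p*1)*t(√(6 + 6), -3) = (0*1)*(-√((√(6 + 6))² + (-3)²)/4) = 0*(-√((√12)² + 9)/4) = 0*(-√((2*√3)² + 9)/4) = 0*(-√(12 + 9)/4) = 0*(-√21/4) = 0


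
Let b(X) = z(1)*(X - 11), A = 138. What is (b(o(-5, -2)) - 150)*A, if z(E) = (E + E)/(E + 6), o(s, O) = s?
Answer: -149316/7 ≈ -21331.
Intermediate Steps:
z(E) = 2*E/(6 + E) (z(E) = (2*E)/(6 + E) = 2*E/(6 + E))
b(X) = -22/7 + 2*X/7 (b(X) = (2*1/(6 + 1))*(X - 11) = (2*1/7)*(-11 + X) = (2*1*(1/7))*(-11 + X) = 2*(-11 + X)/7 = -22/7 + 2*X/7)
(b(o(-5, -2)) - 150)*A = ((-22/7 + (2/7)*(-5)) - 150)*138 = ((-22/7 - 10/7) - 150)*138 = (-32/7 - 150)*138 = -1082/7*138 = -149316/7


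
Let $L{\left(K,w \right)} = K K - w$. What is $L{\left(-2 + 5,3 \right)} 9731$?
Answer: $58386$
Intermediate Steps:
$L{\left(K,w \right)} = K^{2} - w$
$L{\left(-2 + 5,3 \right)} 9731 = \left(\left(-2 + 5\right)^{2} - 3\right) 9731 = \left(3^{2} - 3\right) 9731 = \left(9 - 3\right) 9731 = 6 \cdot 9731 = 58386$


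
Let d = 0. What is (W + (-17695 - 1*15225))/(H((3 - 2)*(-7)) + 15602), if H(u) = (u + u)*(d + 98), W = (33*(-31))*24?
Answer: -28736/7115 ≈ -4.0388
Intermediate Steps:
W = -24552 (W = -1023*24 = -24552)
H(u) = 196*u (H(u) = (u + u)*(0 + 98) = (2*u)*98 = 196*u)
(W + (-17695 - 1*15225))/(H((3 - 2)*(-7)) + 15602) = (-24552 + (-17695 - 1*15225))/(196*((3 - 2)*(-7)) + 15602) = (-24552 + (-17695 - 15225))/(196*(1*(-7)) + 15602) = (-24552 - 32920)/(196*(-7) + 15602) = -57472/(-1372 + 15602) = -57472/14230 = -57472*1/14230 = -28736/7115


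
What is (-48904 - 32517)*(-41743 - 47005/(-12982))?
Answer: 44118833622441/12982 ≈ 3.3985e+9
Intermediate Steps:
(-48904 - 32517)*(-41743 - 47005/(-12982)) = -81421*(-41743 - 47005*(-1/12982)) = -81421*(-41743 + 47005/12982) = -81421*(-541860621/12982) = 44118833622441/12982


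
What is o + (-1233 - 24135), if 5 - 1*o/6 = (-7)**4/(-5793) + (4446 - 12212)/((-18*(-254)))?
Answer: -18632117683/735711 ≈ -25325.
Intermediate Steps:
o = 31398965/735711 (o = 30 - 6*((-7)**4/(-5793) + (4446 - 12212)/((-18*(-254)))) = 30 - 6*(2401*(-1/5793) - 7766/4572) = 30 - 6*(-2401/5793 - 7766*1/4572) = 30 - 6*(-2401/5793 - 3883/2286) = 30 - 6*(-9327635/4414266) = 30 + 9327635/735711 = 31398965/735711 ≈ 42.678)
o + (-1233 - 24135) = 31398965/735711 + (-1233 - 24135) = 31398965/735711 - 25368 = -18632117683/735711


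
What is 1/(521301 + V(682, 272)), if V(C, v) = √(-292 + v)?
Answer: 521301/271754732621 - 2*I*√5/271754732621 ≈ 1.9183e-6 - 1.6457e-11*I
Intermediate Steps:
1/(521301 + V(682, 272)) = 1/(521301 + √(-292 + 272)) = 1/(521301 + √(-20)) = 1/(521301 + 2*I*√5)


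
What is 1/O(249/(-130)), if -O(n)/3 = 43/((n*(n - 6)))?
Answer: -85407/726700 ≈ -0.11753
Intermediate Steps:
O(n) = -129/(n*(-6 + n)) (O(n) = -129/(n*(n - 6)) = -129/(n*(-6 + n)))
1/O(249/(-130)) = 1/(-129/((249/(-130))*(-6 + 249/(-130)))) = 1/(-129/((249*(-1/130))*(-6 + 249*(-1/130)))) = 1/(-129/((-249/130)*(-6 - 249/130))) = 1/(-129*(-130/249)/(-1029/130)) = 1/(-129*(-130/249)*(-130/1029)) = 1/(-726700/85407) = -85407/726700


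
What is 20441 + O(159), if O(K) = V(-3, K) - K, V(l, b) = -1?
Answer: 20281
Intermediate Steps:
O(K) = -1 - K
20441 + O(159) = 20441 + (-1 - 1*159) = 20441 + (-1 - 159) = 20441 - 160 = 20281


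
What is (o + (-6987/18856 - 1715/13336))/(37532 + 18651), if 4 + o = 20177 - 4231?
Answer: 62636053900/220749692777 ≈ 0.28374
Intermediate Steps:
o = 15942 (o = -4 + (20177 - 4231) = -4 + 15946 = 15942)
(o + (-6987/18856 - 1715/13336))/(37532 + 18651) = (15942 + (-6987/18856 - 1715/13336))/(37532 + 18651) = (15942 + (-6987*1/18856 - 1715*1/13336))/56183 = (15942 + (-6987/18856 - 1715/13336))*(1/56183) = (15942 - 1961198/3929119)*(1/56183) = (62636053900/3929119)*(1/56183) = 62636053900/220749692777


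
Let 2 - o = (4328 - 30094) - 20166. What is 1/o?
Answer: 1/45934 ≈ 2.1770e-5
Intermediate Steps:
o = 45934 (o = 2 - ((4328 - 30094) - 20166) = 2 - (-25766 - 20166) = 2 - 1*(-45932) = 2 + 45932 = 45934)
1/o = 1/45934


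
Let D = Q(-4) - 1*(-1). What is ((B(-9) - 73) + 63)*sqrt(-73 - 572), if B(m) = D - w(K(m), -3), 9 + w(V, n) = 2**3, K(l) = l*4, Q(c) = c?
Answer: -12*I*sqrt(645) ≈ -304.76*I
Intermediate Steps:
K(l) = 4*l
w(V, n) = -1 (w(V, n) = -9 + 2**3 = -9 + 8 = -1)
D = -3 (D = -4 - 1*(-1) = -4 + 1 = -3)
B(m) = -2 (B(m) = -3 - 1*(-1) = -3 + 1 = -2)
((B(-9) - 73) + 63)*sqrt(-73 - 572) = ((-2 - 73) + 63)*sqrt(-73 - 572) = (-75 + 63)*sqrt(-645) = -12*I*sqrt(645)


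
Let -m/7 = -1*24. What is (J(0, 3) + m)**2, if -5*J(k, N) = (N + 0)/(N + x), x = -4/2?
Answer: 700569/25 ≈ 28023.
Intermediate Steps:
x = -2 (x = -4*1/2 = -2)
J(k, N) = -N/(5*(-2 + N)) (J(k, N) = -(N + 0)/(5*(N - 2)) = -N/(5*(-2 + N)))
m = 168 (m = -(-7)*24 = -7*(-24) = 168)
(J(0, 3) + m)**2 = (-1*3/(-10 + 5*3) + 168)**2 = (-1*3/(-10 + 15) + 168)**2 = (-1*3/5 + 168)**2 = (-1*3*1/5 + 168)**2 = (-3/5 + 168)**2 = (837/5)**2 = 700569/25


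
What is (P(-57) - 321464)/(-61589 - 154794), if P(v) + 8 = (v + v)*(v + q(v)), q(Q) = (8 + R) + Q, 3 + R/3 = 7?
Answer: 310756/216383 ≈ 1.4361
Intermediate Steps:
R = 12 (R = -9 + 3*7 = -9 + 21 = 12)
q(Q) = 20 + Q (q(Q) = (8 + 12) + Q = 20 + Q)
P(v) = -8 + 2*v*(20 + 2*v) (P(v) = -8 + (v + v)*(v + (20 + v)) = -8 + (2*v)*(20 + 2*v) = -8 + 2*v*(20 + 2*v))
(P(-57) - 321464)/(-61589 - 154794) = ((-8 + 4*(-57)² + 40*(-57)) - 321464)/(-61589 - 154794) = ((-8 + 4*3249 - 2280) - 321464)/(-216383) = ((-8 + 12996 - 2280) - 321464)*(-1/216383) = (10708 - 321464)*(-1/216383) = -310756*(-1/216383) = 310756/216383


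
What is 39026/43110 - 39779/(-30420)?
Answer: 32244929/14571180 ≈ 2.2129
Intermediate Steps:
39026/43110 - 39779/(-30420) = 39026*(1/43110) - 39779*(-1/30420) = 19513/21555 + 39779/30420 = 32244929/14571180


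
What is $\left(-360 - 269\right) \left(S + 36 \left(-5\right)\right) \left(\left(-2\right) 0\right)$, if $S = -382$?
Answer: $0$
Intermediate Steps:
$\left(-360 - 269\right) \left(S + 36 \left(-5\right)\right) \left(\left(-2\right) 0\right) = \left(-360 - 269\right) \left(-382 + 36 \left(-5\right)\right) \left(\left(-2\right) 0\right) = - 629 \left(-382 - 180\right) 0 = \left(-629\right) \left(-562\right) 0 = 353498 \cdot 0 = 0$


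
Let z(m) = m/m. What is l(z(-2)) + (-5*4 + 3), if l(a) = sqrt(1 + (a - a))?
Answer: -16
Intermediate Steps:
z(m) = 1
l(a) = 1 (l(a) = sqrt(1 + 0) = sqrt(1) = 1)
l(z(-2)) + (-5*4 + 3) = 1 + (-5*4 + 3) = 1 + (-20 + 3) = 1 - 17 = -16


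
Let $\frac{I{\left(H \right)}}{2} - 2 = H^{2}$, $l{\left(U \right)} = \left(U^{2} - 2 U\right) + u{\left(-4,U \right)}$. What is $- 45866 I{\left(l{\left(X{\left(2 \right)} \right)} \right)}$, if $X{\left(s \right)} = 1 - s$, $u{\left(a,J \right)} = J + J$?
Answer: $-275196$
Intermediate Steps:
$u{\left(a,J \right)} = 2 J$
$l{\left(U \right)} = U^{2}$ ($l{\left(U \right)} = \left(U^{2} - 2 U\right) + 2 U = U^{2}$)
$I{\left(H \right)} = 4 + 2 H^{2}$
$- 45866 I{\left(l{\left(X{\left(2 \right)} \right)} \right)} = - 45866 \left(4 + 2 \left(\left(1 - 2\right)^{2}\right)^{2}\right) = - 45866 \left(4 + 2 \left(\left(-1\right)^{2}\right)^{2}\right) = - 45866 \left(4 + 2 \cdot 1^{2}\right) = - 45866 \left(4 + 2 \cdot 1\right) = - 45866 \left(4 + 2\right) = \left(-45866\right) 6 = -275196$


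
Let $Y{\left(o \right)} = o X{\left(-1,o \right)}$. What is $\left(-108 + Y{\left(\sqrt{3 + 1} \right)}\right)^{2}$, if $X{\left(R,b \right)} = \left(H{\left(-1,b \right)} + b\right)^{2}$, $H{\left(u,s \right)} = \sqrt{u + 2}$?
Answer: $8100$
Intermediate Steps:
$H{\left(u,s \right)} = \sqrt{2 + u}$
$X{\left(R,b \right)} = \left(1 + b\right)^{2}$ ($X{\left(R,b \right)} = \left(\sqrt{2 - 1} + b\right)^{2} = \left(\sqrt{1} + b\right)^{2} = \left(1 + b\right)^{2}$)
$Y{\left(o \right)} = o \left(1 + o\right)^{2}$
$\left(-108 + Y{\left(\sqrt{3 + 1} \right)}\right)^{2} = \left(-108 + \sqrt{3 + 1} \left(1 + \sqrt{3 + 1}\right)^{2}\right)^{2} = \left(-108 + \sqrt{4} \left(1 + \sqrt{4}\right)^{2}\right)^{2} = \left(-108 + 2 \left(1 + 2\right)^{2}\right)^{2} = \left(-108 + 2 \cdot 3^{2}\right)^{2} = \left(-108 + 2 \cdot 9\right)^{2} = \left(-108 + 18\right)^{2} = \left(-90\right)^{2} = 8100$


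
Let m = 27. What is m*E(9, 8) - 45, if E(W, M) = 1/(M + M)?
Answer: -693/16 ≈ -43.313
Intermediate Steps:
E(W, M) = 1/(2*M)
m*E(9, 8) - 45 = 27*((½)/8) - 45 = 27*((½)*(⅛)) - 45 = 27*(1/16) - 45 = 27/16 - 45 = -693/16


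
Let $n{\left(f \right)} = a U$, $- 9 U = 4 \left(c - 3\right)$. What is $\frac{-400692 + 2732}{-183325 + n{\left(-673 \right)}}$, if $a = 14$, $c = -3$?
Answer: $\frac{1193880}{549863} \approx 2.1712$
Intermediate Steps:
$U = \frac{8}{3}$ ($U = - \frac{4 \left(-3 - 3\right)}{9} = - \frac{4 \left(-6\right)}{9} = \left(- \frac{1}{9}\right) \left(-24\right) = \frac{8}{3} \approx 2.6667$)
$n{\left(f \right)} = \frac{112}{3}$ ($n{\left(f \right)} = 14 \cdot \frac{8}{3} = \frac{112}{3}$)
$\frac{-400692 + 2732}{-183325 + n{\left(-673 \right)}} = \frac{-400692 + 2732}{-183325 + \frac{112}{3}} = - \frac{397960}{- \frac{549863}{3}} = \left(-397960\right) \left(- \frac{3}{549863}\right) = \frac{1193880}{549863}$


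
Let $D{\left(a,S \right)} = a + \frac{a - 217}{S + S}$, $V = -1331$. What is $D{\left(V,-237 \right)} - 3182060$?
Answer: $- \frac{251487631}{79} \approx -3.1834 \cdot 10^{6}$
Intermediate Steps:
$D{\left(a,S \right)} = a + \frac{-217 + a}{2 S}$
$D{\left(V,-237 \right)} - 3182060 = \frac{-217 - 1331 + 2 \left(-237\right) \left(-1331\right)}{2 \left(-237\right)} - 3182060 = \frac{1}{2} \left(- \frac{1}{237}\right) \left(-217 - 1331 + 630894\right) - 3182060 = \frac{1}{2} \left(- \frac{1}{237}\right) 629346 - 3182060 = - \frac{104891}{79} - 3182060 = - \frac{251487631}{79}$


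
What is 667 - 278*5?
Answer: -723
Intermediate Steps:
667 - 278*5 = 667 - 1390 = -723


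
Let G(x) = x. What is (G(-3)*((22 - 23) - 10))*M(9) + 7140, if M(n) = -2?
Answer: 7074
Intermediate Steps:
(G(-3)*((22 - 23) - 10))*M(9) + 7140 = -3*((22 - 23) - 10)*(-2) + 7140 = -3*(-1 - 10)*(-2) + 7140 = -3*(-11)*(-2) + 7140 = 33*(-2) + 7140 = -66 + 7140 = 7074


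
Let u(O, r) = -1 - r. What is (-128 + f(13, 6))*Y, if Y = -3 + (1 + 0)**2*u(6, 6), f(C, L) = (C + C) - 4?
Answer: 1060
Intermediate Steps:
f(C, L) = -4 + 2*C (f(C, L) = 2*C - 4 = -4 + 2*C)
Y = -10 (Y = -3 + (1 + 0)**2*(-1 - 1*6) = -3 + 1**2*(-1 - 6) = -3 + 1*(-7) = -3 - 7 = -10)
(-128 + f(13, 6))*Y = (-128 + (-4 + 2*13))*(-10) = (-128 + (-4 + 26))*(-10) = (-128 + 22)*(-10) = -106*(-10) = 1060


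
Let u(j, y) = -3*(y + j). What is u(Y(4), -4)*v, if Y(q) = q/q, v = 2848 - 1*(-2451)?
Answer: 47691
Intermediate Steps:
v = 5299 (v = 2848 + 2451 = 5299)
Y(q) = 1
u(j, y) = -3*j - 3*y (u(j, y) = -3*(j + y) = -3*j - 3*y)
u(Y(4), -4)*v = (-3*1 - 3*(-4))*5299 = (-3 + 12)*5299 = 9*5299 = 47691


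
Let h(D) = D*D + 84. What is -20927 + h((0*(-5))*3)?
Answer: -20843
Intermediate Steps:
h(D) = 84 + D² (h(D) = D² + 84 = 84 + D²)
-20927 + h((0*(-5))*3) = -20927 + (84 + ((0*(-5))*3)²) = -20927 + (84 + (0*3)²) = -20927 + (84 + 0²) = -20927 + (84 + 0) = -20927 + 84 = -20843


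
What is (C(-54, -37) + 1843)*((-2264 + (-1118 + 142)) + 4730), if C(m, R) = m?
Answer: 2665610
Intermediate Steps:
(C(-54, -37) + 1843)*((-2264 + (-1118 + 142)) + 4730) = (-54 + 1843)*((-2264 + (-1118 + 142)) + 4730) = 1789*((-2264 - 976) + 4730) = 1789*(-3240 + 4730) = 1789*1490 = 2665610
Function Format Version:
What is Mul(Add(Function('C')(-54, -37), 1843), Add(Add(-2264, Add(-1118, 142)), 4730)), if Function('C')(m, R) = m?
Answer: 2665610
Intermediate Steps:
Mul(Add(Function('C')(-54, -37), 1843), Add(Add(-2264, Add(-1118, 142)), 4730)) = Mul(Add(-54, 1843), Add(Add(-2264, Add(-1118, 142)), 4730)) = Mul(1789, Add(Add(-2264, -976), 4730)) = Mul(1789, Add(-3240, 4730)) = Mul(1789, 1490) = 2665610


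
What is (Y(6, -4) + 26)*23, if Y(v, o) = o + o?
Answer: 414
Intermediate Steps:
Y(v, o) = 2*o
(Y(6, -4) + 26)*23 = (2*(-4) + 26)*23 = (-8 + 26)*23 = 18*23 = 414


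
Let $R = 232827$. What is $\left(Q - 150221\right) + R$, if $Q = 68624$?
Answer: $151230$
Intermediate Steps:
$\left(Q - 150221\right) + R = \left(68624 - 150221\right) + 232827 = -81597 + 232827 = 151230$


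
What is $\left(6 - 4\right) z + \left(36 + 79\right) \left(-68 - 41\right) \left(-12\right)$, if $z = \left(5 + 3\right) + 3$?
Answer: $150442$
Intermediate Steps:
$z = 11$ ($z = 8 + 3 = 11$)
$\left(6 - 4\right) z + \left(36 + 79\right) \left(-68 - 41\right) \left(-12\right) = \left(6 - 4\right) 11 + \left(36 + 79\right) \left(-68 - 41\right) \left(-12\right) = 2 \cdot 11 + 115 \left(-109\right) \left(-12\right) = 22 - -150420 = 22 + 150420 = 150442$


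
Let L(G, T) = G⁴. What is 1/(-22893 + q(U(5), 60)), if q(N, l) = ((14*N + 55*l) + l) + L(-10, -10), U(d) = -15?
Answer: -1/9743 ≈ -0.00010264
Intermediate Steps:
q(N, l) = 10000 + 14*N + 56*l (q(N, l) = ((14*N + 55*l) + l) + (-10)⁴ = (14*N + 56*l) + 10000 = 10000 + 14*N + 56*l)
1/(-22893 + q(U(5), 60)) = 1/(-22893 + (10000 + 14*(-15) + 56*60)) = 1/(-22893 + (10000 - 210 + 3360)) = 1/(-22893 + 13150) = 1/(-9743) = -1/9743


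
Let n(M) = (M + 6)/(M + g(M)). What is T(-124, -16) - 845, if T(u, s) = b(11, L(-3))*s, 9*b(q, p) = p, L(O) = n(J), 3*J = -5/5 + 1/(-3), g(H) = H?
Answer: -7505/9 ≈ -833.89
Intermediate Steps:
J = -4/9 (J = (-5/5 + 1/(-3))/3 = (-5*⅕ + 1*(-⅓))/3 = (-1 - ⅓)/3 = (⅓)*(-4/3) = -4/9 ≈ -0.44444)
n(M) = (6 + M)/(2*M) (n(M) = (M + 6)/(M + M) = (6 + M)/((2*M)) = (6 + M)*(1/(2*M)) = (6 + M)/(2*M))
L(O) = -25/4 (L(O) = (6 - 4/9)/(2*(-4/9)) = (½)*(-9/4)*(50/9) = -25/4)
b(q, p) = p/9
T(u, s) = -25*s/36 (T(u, s) = ((⅑)*(-25/4))*s = -25*s/36)
T(-124, -16) - 845 = -25/36*(-16) - 845 = 100/9 - 845 = -7505/9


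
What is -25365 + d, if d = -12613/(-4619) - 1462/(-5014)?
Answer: -293687466765/11579833 ≈ -25362.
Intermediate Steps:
d = 34997280/11579833 (d = -12613*(-1/4619) - 1462*(-1/5014) = 12613/4619 + 731/2507 = 34997280/11579833 ≈ 3.0223)
-25365 + d = -25365 + 34997280/11579833 = -293687466765/11579833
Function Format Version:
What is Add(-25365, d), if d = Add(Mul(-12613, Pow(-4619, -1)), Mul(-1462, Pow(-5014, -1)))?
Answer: Rational(-293687466765, 11579833) ≈ -25362.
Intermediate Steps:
d = Rational(34997280, 11579833) (d = Add(Mul(-12613, Rational(-1, 4619)), Mul(-1462, Rational(-1, 5014))) = Add(Rational(12613, 4619), Rational(731, 2507)) = Rational(34997280, 11579833) ≈ 3.0223)
Add(-25365, d) = Add(-25365, Rational(34997280, 11579833)) = Rational(-293687466765, 11579833)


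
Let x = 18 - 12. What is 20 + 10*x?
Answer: 80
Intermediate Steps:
x = 6
20 + 10*x = 20 + 10*6 = 20 + 60 = 80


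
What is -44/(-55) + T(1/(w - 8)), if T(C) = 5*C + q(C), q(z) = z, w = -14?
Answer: 29/55 ≈ 0.52727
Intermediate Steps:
T(C) = 6*C (T(C) = 5*C + C = 6*C)
-44/(-55) + T(1/(w - 8)) = -44/(-55) + 6/(-14 - 8) = -44*(-1/55) + 6/(-22) = 4/5 + 6*(-1/22) = 4/5 - 3/11 = 29/55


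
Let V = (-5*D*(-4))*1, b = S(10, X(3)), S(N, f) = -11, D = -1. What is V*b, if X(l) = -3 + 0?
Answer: 220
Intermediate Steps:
X(l) = -3
b = -11
V = -20 (V = (-5*(-1)*(-4))*1 = (5*(-4))*1 = -20*1 = -20)
V*b = -20*(-11) = 220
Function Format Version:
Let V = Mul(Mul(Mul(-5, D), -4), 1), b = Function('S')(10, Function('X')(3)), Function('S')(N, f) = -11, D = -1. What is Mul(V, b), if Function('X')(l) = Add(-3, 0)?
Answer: 220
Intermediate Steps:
Function('X')(l) = -3
b = -11
V = -20 (V = Mul(Mul(Mul(-5, -1), -4), 1) = Mul(Mul(5, -4), 1) = Mul(-20, 1) = -20)
Mul(V, b) = Mul(-20, -11) = 220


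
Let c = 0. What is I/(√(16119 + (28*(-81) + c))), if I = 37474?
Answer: 37474*√19/513 ≈ 318.41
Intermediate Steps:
I/(√(16119 + (28*(-81) + c))) = 37474/(√(16119 + (28*(-81) + 0))) = 37474/(√(16119 + (-2268 + 0))) = 37474/(√(16119 - 2268)) = 37474/(√13851) = 37474/((27*√19)) = 37474*(√19/513) = 37474*√19/513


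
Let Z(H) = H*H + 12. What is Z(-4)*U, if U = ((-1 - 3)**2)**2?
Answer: 7168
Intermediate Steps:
Z(H) = 12 + H**2 (Z(H) = H**2 + 12 = 12 + H**2)
U = 256 (U = ((-4)**2)**2 = 16**2 = 256)
Z(-4)*U = (12 + (-4)**2)*256 = (12 + 16)*256 = 28*256 = 7168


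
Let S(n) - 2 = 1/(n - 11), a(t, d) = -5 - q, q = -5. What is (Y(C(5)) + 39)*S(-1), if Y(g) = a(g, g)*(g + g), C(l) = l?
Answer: 299/4 ≈ 74.750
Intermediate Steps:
a(t, d) = 0 (a(t, d) = -5 - 1*(-5) = -5 + 5 = 0)
S(n) = 2 + 1/(-11 + n) (S(n) = 2 + 1/(n - 11) = 2 + 1/(-11 + n))
Y(g) = 0 (Y(g) = 0*(g + g) = 0*(2*g) = 0)
(Y(C(5)) + 39)*S(-1) = (0 + 39)*((-21 + 2*(-1))/(-11 - 1)) = 39*((-21 - 2)/(-12)) = 39*(-1/12*(-23)) = 39*(23/12) = 299/4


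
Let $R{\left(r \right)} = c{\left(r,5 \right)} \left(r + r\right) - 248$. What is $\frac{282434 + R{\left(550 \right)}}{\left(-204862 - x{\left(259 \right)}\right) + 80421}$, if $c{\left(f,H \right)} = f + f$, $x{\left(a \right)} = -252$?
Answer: $- \frac{1492186}{124189} \approx -12.015$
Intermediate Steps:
$c{\left(f,H \right)} = 2 f$
$R{\left(r \right)} = -248 + 4 r^{2}$ ($R{\left(r \right)} = 2 r \left(r + r\right) - 248 = 2 r 2 r - 248 = 4 r^{2} - 248 = -248 + 4 r^{2}$)
$\frac{282434 + R{\left(550 \right)}}{\left(-204862 - x{\left(259 \right)}\right) + 80421} = \frac{282434 - \left(248 - 4 \cdot 550^{2}\right)}{\left(-204862 - -252\right) + 80421} = \frac{282434 + \left(-248 + 4 \cdot 302500\right)}{\left(-204862 + 252\right) + 80421} = \frac{282434 + \left(-248 + 1210000\right)}{-204610 + 80421} = \frac{282434 + 1209752}{-124189} = 1492186 \left(- \frac{1}{124189}\right) = - \frac{1492186}{124189}$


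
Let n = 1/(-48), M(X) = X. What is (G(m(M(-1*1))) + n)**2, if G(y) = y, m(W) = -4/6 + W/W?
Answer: 25/256 ≈ 0.097656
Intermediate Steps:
m(W) = 1/3 (m(W) = -4*1/6 + 1 = -2/3 + 1 = 1/3)
n = -1/48 ≈ -0.020833
(G(m(M(-1*1))) + n)**2 = (1/3 - 1/48)**2 = (5/16)**2 = 25/256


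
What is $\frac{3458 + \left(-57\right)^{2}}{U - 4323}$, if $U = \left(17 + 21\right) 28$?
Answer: $- \frac{6707}{3259} \approx -2.058$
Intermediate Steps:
$U = 1064$ ($U = 38 \cdot 28 = 1064$)
$\frac{3458 + \left(-57\right)^{2}}{U - 4323} = \frac{3458 + \left(-57\right)^{2}}{1064 - 4323} = \frac{3458 + 3249}{-3259} = 6707 \left(- \frac{1}{3259}\right) = - \frac{6707}{3259}$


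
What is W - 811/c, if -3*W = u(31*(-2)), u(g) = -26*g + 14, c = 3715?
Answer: -2014341/3715 ≈ -542.22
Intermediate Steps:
u(g) = 14 - 26*g
W = -542 (W = -(14 - 806*(-2))/3 = -(14 - 26*(-62))/3 = -(14 + 1612)/3 = -⅓*1626 = -542)
W - 811/c = -542 - 811/3715 = -2014341/3715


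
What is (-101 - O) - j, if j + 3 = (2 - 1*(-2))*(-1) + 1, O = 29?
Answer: -124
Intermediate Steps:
j = -6 (j = -3 + ((2 - 1*(-2))*(-1) + 1) = -3 + ((2 + 2)*(-1) + 1) = -3 + (4*(-1) + 1) = -3 + (-4 + 1) = -3 - 3 = -6)
(-101 - O) - j = (-101 - 1*29) - 1*(-6) = (-101 - 29) + 6 = -130 + 6 = -124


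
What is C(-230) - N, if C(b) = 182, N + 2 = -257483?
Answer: 257667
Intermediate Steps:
N = -257485 (N = -2 - 257483 = -257485)
C(-230) - N = 182 - 1*(-257485) = 182 + 257485 = 257667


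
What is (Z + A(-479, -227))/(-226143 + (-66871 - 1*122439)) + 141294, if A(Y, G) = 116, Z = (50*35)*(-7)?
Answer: 58701028316/415453 ≈ 1.4129e+5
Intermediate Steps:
Z = -12250 (Z = 1750*(-7) = -12250)
(Z + A(-479, -227))/(-226143 + (-66871 - 1*122439)) + 141294 = (-12250 + 116)/(-226143 + (-66871 - 1*122439)) + 141294 = -12134/(-226143 + (-66871 - 122439)) + 141294 = -12134/(-226143 - 189310) + 141294 = -12134/(-415453) + 141294 = -12134*(-1/415453) + 141294 = 12134/415453 + 141294 = 58701028316/415453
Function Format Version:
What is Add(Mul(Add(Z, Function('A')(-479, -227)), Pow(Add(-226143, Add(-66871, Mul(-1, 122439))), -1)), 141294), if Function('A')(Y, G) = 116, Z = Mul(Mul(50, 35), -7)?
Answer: Rational(58701028316, 415453) ≈ 1.4129e+5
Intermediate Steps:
Z = -12250 (Z = Mul(1750, -7) = -12250)
Add(Mul(Add(Z, Function('A')(-479, -227)), Pow(Add(-226143, Add(-66871, Mul(-1, 122439))), -1)), 141294) = Add(Mul(Add(-12250, 116), Pow(Add(-226143, Add(-66871, Mul(-1, 122439))), -1)), 141294) = Add(Mul(-12134, Pow(Add(-226143, Add(-66871, -122439)), -1)), 141294) = Add(Mul(-12134, Pow(Add(-226143, -189310), -1)), 141294) = Add(Mul(-12134, Pow(-415453, -1)), 141294) = Add(Mul(-12134, Rational(-1, 415453)), 141294) = Add(Rational(12134, 415453), 141294) = Rational(58701028316, 415453)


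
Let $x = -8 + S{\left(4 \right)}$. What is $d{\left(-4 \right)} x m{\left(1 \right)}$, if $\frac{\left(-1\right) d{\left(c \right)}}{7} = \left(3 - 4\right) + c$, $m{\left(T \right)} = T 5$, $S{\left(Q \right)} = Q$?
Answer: $-700$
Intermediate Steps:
$m{\left(T \right)} = 5 T$
$x = -4$ ($x = -8 + 4 = -4$)
$d{\left(c \right)} = 7 - 7 c$ ($d{\left(c \right)} = - 7 \left(\left(3 - 4\right) + c\right) = - 7 \left(-1 + c\right) = 7 - 7 c$)
$d{\left(-4 \right)} x m{\left(1 \right)} = \left(7 - -28\right) \left(-4\right) 5 \cdot 1 = \left(7 + 28\right) \left(-4\right) 5 = 35 \left(-4\right) 5 = \left(-140\right) 5 = -700$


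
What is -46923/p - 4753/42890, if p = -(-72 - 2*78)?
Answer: -335601859/1629820 ≈ -205.91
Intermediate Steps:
p = 228 (p = -(-72 - 156) = -1*(-228) = 228)
-46923/p - 4753/42890 = -46923/228 - 4753/42890 = -46923*1/228 - 4753*1/42890 = -15641/76 - 4753/42890 = -335601859/1629820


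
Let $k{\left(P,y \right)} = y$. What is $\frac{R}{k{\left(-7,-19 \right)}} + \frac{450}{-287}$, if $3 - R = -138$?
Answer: $- \frac{49017}{5453} \approx -8.989$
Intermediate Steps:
$R = 141$ ($R = 3 - -138 = 3 + 138 = 141$)
$\frac{R}{k{\left(-7,-19 \right)}} + \frac{450}{-287} = \frac{141}{-19} + \frac{450}{-287} = 141 \left(- \frac{1}{19}\right) + 450 \left(- \frac{1}{287}\right) = - \frac{141}{19} - \frac{450}{287} = - \frac{49017}{5453}$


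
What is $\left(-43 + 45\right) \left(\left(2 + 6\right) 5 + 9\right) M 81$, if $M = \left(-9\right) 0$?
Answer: $0$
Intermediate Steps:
$M = 0$
$\left(-43 + 45\right) \left(\left(2 + 6\right) 5 + 9\right) M 81 = \left(-43 + 45\right) \left(\left(2 + 6\right) 5 + 9\right) 0 \cdot 81 = 2 \left(8 \cdot 5 + 9\right) 0 \cdot 81 = 2 \left(40 + 9\right) 0 \cdot 81 = 2 \cdot 49 \cdot 0 \cdot 81 = 98 \cdot 0 \cdot 81 = 0 \cdot 81 = 0$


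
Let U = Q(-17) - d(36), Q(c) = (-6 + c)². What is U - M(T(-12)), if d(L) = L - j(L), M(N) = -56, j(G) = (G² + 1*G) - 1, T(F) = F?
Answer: 1880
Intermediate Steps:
j(G) = -1 + G + G² (j(G) = (G² + G) - 1 = (G + G²) - 1 = -1 + G + G²)
d(L) = 1 - L² (d(L) = L - (-1 + L + L²) = L + (1 - L - L²) = 1 - L²)
U = 1824 (U = (-6 - 17)² - (1 - 1*36²) = (-23)² - (1 - 1*1296) = 529 - (1 - 1296) = 529 - 1*(-1295) = 529 + 1295 = 1824)
U - M(T(-12)) = 1824 - 1*(-56) = 1824 + 56 = 1880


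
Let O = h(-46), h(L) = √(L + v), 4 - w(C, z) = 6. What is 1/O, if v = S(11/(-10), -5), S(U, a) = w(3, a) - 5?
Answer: -I*√53/53 ≈ -0.13736*I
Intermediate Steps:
w(C, z) = -2 (w(C, z) = 4 - 1*6 = 4 - 6 = -2)
S(U, a) = -7 (S(U, a) = -2 - 5 = -7)
v = -7
h(L) = √(-7 + L) (h(L) = √(L - 7) = √(-7 + L))
O = I*√53 (O = √(-7 - 46) = √(-53) = I*√53 ≈ 7.2801*I)
1/O = 1/(I*√53) = -I*√53/53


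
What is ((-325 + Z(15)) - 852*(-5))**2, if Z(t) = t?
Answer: 15602500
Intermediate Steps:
((-325 + Z(15)) - 852*(-5))**2 = ((-325 + 15) - 852*(-5))**2 = (-310 - 213*(-20))**2 = (-310 + 4260)**2 = 3950**2 = 15602500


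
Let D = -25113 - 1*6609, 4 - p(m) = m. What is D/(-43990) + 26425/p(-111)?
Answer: 116608378/505885 ≈ 230.50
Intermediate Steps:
p(m) = 4 - m
D = -31722 (D = -25113 - 6609 = -31722)
D/(-43990) + 26425/p(-111) = -31722/(-43990) + 26425/(4 - 1*(-111)) = -31722*(-1/43990) + 26425/(4 + 111) = 15861/21995 + 26425/115 = 15861/21995 + 26425*(1/115) = 15861/21995 + 5285/23 = 116608378/505885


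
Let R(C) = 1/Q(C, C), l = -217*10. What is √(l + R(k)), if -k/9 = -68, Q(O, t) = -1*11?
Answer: I*√262581/11 ≈ 46.584*I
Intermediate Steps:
Q(O, t) = -11
k = 612 (k = -9*(-68) = 612)
l = -2170
R(C) = -1/11 (R(C) = 1/(-11) = -1/11)
√(l + R(k)) = √(-2170 - 1/11) = √(-23871/11) = I*√262581/11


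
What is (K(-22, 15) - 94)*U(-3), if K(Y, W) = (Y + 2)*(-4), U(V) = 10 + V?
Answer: -98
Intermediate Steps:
K(Y, W) = -8 - 4*Y (K(Y, W) = (2 + Y)*(-4) = -8 - 4*Y)
(K(-22, 15) - 94)*U(-3) = ((-8 - 4*(-22)) - 94)*(10 - 3) = ((-8 + 88) - 94)*7 = (80 - 94)*7 = -14*7 = -98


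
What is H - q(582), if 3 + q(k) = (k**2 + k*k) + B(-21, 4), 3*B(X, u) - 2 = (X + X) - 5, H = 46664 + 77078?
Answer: -553688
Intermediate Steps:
H = 123742
B(X, u) = -1 + 2*X/3 (B(X, u) = 2/3 + ((X + X) - 5)/3 = 2/3 + (2*X - 5)/3 = 2/3 + (-5 + 2*X)/3 = 2/3 + (-5/3 + 2*X/3) = -1 + 2*X/3)
q(k) = -18 + 2*k**2 (q(k) = -3 + ((k**2 + k*k) + (-1 + (2/3)*(-21))) = -3 + ((k**2 + k**2) + (-1 - 14)) = -3 + (2*k**2 - 15) = -3 + (-15 + 2*k**2) = -18 + 2*k**2)
H - q(582) = 123742 - (-18 + 2*582**2) = 123742 - (-18 + 2*338724) = 123742 - (-18 + 677448) = 123742 - 1*677430 = 123742 - 677430 = -553688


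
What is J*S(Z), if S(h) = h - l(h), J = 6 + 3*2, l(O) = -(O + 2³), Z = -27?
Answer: -552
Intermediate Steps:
l(O) = -8 - O (l(O) = -(O + 8) = -(8 + O) = -8 - O)
J = 12 (J = 6 + 6 = 12)
S(h) = 8 + 2*h (S(h) = h - (-8 - h) = h + (8 + h) = 8 + 2*h)
J*S(Z) = 12*(8 + 2*(-27)) = 12*(8 - 54) = 12*(-46) = -552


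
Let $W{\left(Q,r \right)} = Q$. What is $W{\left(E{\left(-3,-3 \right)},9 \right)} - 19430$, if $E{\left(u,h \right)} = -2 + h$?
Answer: $-19435$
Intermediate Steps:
$W{\left(E{\left(-3,-3 \right)},9 \right)} - 19430 = \left(-2 - 3\right) - 19430 = -5 - 19430 = -19435$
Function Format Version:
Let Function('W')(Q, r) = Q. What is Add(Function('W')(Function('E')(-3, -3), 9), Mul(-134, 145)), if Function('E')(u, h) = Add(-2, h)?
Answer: -19435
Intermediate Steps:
Add(Function('W')(Function('E')(-3, -3), 9), Mul(-134, 145)) = Add(Add(-2, -3), Mul(-134, 145)) = Add(-5, -19430) = -19435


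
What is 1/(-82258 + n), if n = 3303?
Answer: -1/78955 ≈ -1.2665e-5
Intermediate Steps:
1/(-82258 + n) = 1/(-82258 + 3303) = 1/(-78955) = -1/78955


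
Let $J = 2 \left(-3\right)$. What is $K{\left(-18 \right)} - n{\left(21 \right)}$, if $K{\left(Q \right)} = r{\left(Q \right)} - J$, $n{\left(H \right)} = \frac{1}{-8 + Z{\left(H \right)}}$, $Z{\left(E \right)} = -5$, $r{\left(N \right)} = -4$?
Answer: $\frac{27}{13} \approx 2.0769$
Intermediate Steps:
$J = -6$
$n{\left(H \right)} = - \frac{1}{13}$ ($n{\left(H \right)} = \frac{1}{-8 - 5} = \frac{1}{-13} = - \frac{1}{13}$)
$K{\left(Q \right)} = 2$ ($K{\left(Q \right)} = -4 - -6 = -4 + 6 = 2$)
$K{\left(-18 \right)} - n{\left(21 \right)} = 2 - - \frac{1}{13} = 2 + \frac{1}{13} = \frac{27}{13}$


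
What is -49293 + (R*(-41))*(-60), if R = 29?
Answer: 22047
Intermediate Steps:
-49293 + (R*(-41))*(-60) = -49293 + (29*(-41))*(-60) = -49293 - 1189*(-60) = -49293 + 71340 = 22047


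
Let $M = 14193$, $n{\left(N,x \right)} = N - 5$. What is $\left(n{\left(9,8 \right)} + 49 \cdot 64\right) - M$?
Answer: $-11053$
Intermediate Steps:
$n{\left(N,x \right)} = -5 + N$
$\left(n{\left(9,8 \right)} + 49 \cdot 64\right) - M = \left(\left(-5 + 9\right) + 49 \cdot 64\right) - 14193 = \left(4 + 3136\right) - 14193 = 3140 - 14193 = -11053$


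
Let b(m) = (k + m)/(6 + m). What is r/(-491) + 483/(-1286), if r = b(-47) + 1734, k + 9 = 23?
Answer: -101192595/25888466 ≈ -3.9088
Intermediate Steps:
k = 14 (k = -9 + 23 = 14)
b(m) = (14 + m)/(6 + m)
r = 71127/41 (r = (14 - 47)/(6 - 47) + 1734 = -33/(-41) + 1734 = -1/41*(-33) + 1734 = 33/41 + 1734 = 71127/41 ≈ 1734.8)
r/(-491) + 483/(-1286) = (71127/41)/(-491) + 483/(-1286) = (71127/41)*(-1/491) + 483*(-1/1286) = -71127/20131 - 483/1286 = -101192595/25888466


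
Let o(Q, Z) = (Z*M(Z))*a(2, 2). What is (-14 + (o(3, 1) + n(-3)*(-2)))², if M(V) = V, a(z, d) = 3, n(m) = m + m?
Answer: 1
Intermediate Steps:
n(m) = 2*m
o(Q, Z) = 3*Z² (o(Q, Z) = (Z*Z)*3 = Z²*3 = 3*Z²)
(-14 + (o(3, 1) + n(-3)*(-2)))² = (-14 + (3*1² + (2*(-3))*(-2)))² = (-14 + (3*1 - 6*(-2)))² = (-14 + (3 + 12))² = (-14 + 15)² = 1² = 1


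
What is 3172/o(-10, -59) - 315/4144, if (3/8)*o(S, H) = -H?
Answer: 701529/34928 ≈ 20.085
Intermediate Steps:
o(S, H) = -8*H/3 (o(S, H) = 8*(-H)/3 = -8*H/3)
3172/o(-10, -59) - 315/4144 = 3172/((-8/3*(-59))) - 315/4144 = 3172/(472/3) - 315*1/4144 = 3172*(3/472) - 45/592 = 2379/118 - 45/592 = 701529/34928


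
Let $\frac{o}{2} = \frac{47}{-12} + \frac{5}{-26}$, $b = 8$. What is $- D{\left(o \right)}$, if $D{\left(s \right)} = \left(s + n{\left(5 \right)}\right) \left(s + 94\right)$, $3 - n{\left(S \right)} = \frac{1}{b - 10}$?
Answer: $\frac{615572}{1521} \approx 404.72$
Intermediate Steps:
$n{\left(S \right)} = \frac{7}{2}$ ($n{\left(S \right)} = 3 - \frac{1}{8 - 10} = 3 - \frac{1}{-2} = 3 - - \frac{1}{2} = 3 + \frac{1}{2} = \frac{7}{2}$)
$o = - \frac{641}{78}$ ($o = 2 \left(\frac{47}{-12} + \frac{5}{-26}\right) = 2 \left(47 \left(- \frac{1}{12}\right) + 5 \left(- \frac{1}{26}\right)\right) = 2 \left(- \frac{47}{12} - \frac{5}{26}\right) = 2 \left(- \frac{641}{156}\right) = - \frac{641}{78} \approx -8.2179$)
$D{\left(s \right)} = \left(94 + s\right) \left(\frac{7}{2} + s\right)$ ($D{\left(s \right)} = \left(s + \frac{7}{2}\right) \left(s + 94\right) = \left(\frac{7}{2} + s\right) \left(94 + s\right) = \left(94 + s\right) \left(\frac{7}{2} + s\right)$)
$- D{\left(o \right)} = - (329 + \left(- \frac{641}{78}\right)^{2} + \frac{195}{2} \left(- \frac{641}{78}\right)) = - (329 + \frac{410881}{6084} - \frac{3205}{4}) = \left(-1\right) \left(- \frac{615572}{1521}\right) = \frac{615572}{1521}$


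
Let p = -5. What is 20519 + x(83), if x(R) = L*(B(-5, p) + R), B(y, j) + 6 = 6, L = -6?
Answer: 20021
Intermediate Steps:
B(y, j) = 0 (B(y, j) = -6 + 6 = 0)
x(R) = -6*R (x(R) = -6*(0 + R) = -6*R)
20519 + x(83) = 20519 - 6*83 = 20519 - 498 = 20021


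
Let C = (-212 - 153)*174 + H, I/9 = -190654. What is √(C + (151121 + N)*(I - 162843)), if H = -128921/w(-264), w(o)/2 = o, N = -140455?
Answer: I*√349152336051783/132 ≈ 1.4156e+5*I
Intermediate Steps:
w(o) = 2*o
I = -1715886 (I = 9*(-190654) = -1715886)
H = 128921/528 (H = -128921/(2*(-264)) = -128921/(-528) = -128921*(-1/528) = 128921/528 ≈ 244.17)
C = -33404359/528 (C = (-212 - 153)*174 + 128921/528 = -365*174 + 128921/528 = -63510 + 128921/528 = -33404359/528 ≈ -63266.)
√(C + (151121 + N)*(I - 162843)) = √(-33404359/528 + (151121 - 140455)*(-1715886 - 162843)) = √(-33404359/528 + 10666*(-1878729)) = √(-33404359/528 - 20038523514) = √(-10580373819751/528) = I*√349152336051783/132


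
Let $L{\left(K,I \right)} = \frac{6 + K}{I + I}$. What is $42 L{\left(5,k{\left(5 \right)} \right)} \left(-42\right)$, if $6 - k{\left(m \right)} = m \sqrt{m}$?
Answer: $\frac{58212}{89} + \frac{48510 \sqrt{5}}{89} \approx 1872.8$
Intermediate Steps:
$k{\left(m \right)} = 6 - m^{\frac{3}{2}}$ ($k{\left(m \right)} = 6 - m \sqrt{m} = 6 - m^{\frac{3}{2}}$)
$L{\left(K,I \right)} = \frac{6 + K}{2 I}$
$42 L{\left(5,k{\left(5 \right)} \right)} \left(-42\right) = 42 \frac{6 + 5}{2 \left(6 - 5^{\frac{3}{2}}\right)} \left(-42\right) = 42 \cdot \frac{1}{2} \frac{1}{6 - 5 \sqrt{5}} \cdot 11 \left(-42\right) = 42 \frac{11}{2 \left(6 - 5 \sqrt{5}\right)} \left(-42\right) = \frac{231}{6 - 5 \sqrt{5}} \left(-42\right) = - \frac{9702}{6 - 5 \sqrt{5}}$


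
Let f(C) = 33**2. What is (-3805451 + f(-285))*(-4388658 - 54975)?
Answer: 16905188527146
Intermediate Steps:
f(C) = 1089
(-3805451 + f(-285))*(-4388658 - 54975) = (-3805451 + 1089)*(-4388658 - 54975) = -3804362*(-4443633) = 16905188527146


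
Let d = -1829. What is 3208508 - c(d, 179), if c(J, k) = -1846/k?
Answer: 574324778/179 ≈ 3.2085e+6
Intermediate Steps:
3208508 - c(d, 179) = 3208508 - (-1846)/179 = 3208508 - 1*(-1846/179) = 3208508 + 1846/179 = 574324778/179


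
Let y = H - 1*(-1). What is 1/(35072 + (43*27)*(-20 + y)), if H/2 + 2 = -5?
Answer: -1/3241 ≈ -0.00030855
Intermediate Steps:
H = -14 (H = -4 + 2*(-5) = -4 - 10 = -14)
y = -13 (y = -14 - 1*(-1) = -14 + 1 = -13)
1/(35072 + (43*27)*(-20 + y)) = 1/(35072 + (43*27)*(-20 - 13)) = 1/(35072 + 1161*(-33)) = 1/(35072 - 38313) = 1/(-3241) = -1/3241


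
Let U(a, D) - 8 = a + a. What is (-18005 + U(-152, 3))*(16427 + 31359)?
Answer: -874531586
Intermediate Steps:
U(a, D) = 8 + 2*a (U(a, D) = 8 + (a + a) = 8 + 2*a)
(-18005 + U(-152, 3))*(16427 + 31359) = (-18005 + (8 + 2*(-152)))*(16427 + 31359) = (-18005 + (8 - 304))*47786 = (-18005 - 296)*47786 = -18301*47786 = -874531586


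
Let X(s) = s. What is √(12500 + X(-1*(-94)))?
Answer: √12594 ≈ 112.22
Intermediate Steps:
√(12500 + X(-1*(-94))) = √(12500 - 1*(-94)) = √(12500 + 94) = √12594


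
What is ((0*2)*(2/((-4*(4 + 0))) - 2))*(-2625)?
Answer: 0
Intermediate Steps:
((0*2)*(2/((-4*(4 + 0))) - 2))*(-2625) = (0*(2/((-4*4)) - 2))*(-2625) = (0*(2/(-16) - 2))*(-2625) = (0*(2*(-1/16) - 2))*(-2625) = (0*(-⅛ - 2))*(-2625) = (0*(-17/8))*(-2625) = 0*(-2625) = 0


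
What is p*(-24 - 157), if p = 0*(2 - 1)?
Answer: 0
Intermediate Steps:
p = 0 (p = 0*1 = 0)
p*(-24 - 157) = 0*(-24 - 157) = 0*(-181) = 0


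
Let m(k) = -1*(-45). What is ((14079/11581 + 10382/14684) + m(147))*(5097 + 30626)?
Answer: 142525181196617/85027702 ≈ 1.6762e+6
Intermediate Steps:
m(k) = 45
((14079/11581 + 10382/14684) + m(147))*(5097 + 30626) = ((14079/11581 + 10382/14684) + 45)*(5097 + 30626) = ((14079*(1/11581) + 10382*(1/14684)) + 45)*35723 = ((14079/11581 + 5191/7342) + 45)*35723 = (163484989/85027702 + 45)*35723 = (3989731579/85027702)*35723 = 142525181196617/85027702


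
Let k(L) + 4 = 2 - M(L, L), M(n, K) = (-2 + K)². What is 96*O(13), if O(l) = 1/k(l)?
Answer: -32/41 ≈ -0.78049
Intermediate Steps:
k(L) = -2 - (-2 + L)² (k(L) = -4 + (2 - (-2 + L)²) = -2 - (-2 + L)²)
O(l) = 1/(-2 - (-2 + l)²)
96*O(13) = 96*(-1/(2 + (-2 + 13)²)) = 96*(-1/(2 + 11²)) = 96*(-1/(2 + 121)) = 96*(-1/123) = -32/41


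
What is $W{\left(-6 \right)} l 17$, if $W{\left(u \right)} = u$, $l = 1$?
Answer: $-102$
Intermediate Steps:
$W{\left(-6 \right)} l 17 = \left(-6\right) 1 \cdot 17 = \left(-6\right) 17 = -102$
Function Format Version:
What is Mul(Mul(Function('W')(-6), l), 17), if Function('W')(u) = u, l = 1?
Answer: -102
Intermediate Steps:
Mul(Mul(Function('W')(-6), l), 17) = Mul(Mul(-6, 1), 17) = Mul(-6, 17) = -102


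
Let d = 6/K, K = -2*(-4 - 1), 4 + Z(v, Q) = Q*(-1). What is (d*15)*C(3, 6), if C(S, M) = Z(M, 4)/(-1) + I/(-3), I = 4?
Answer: 60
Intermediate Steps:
Z(v, Q) = -4 - Q (Z(v, Q) = -4 + Q*(-1) = -4 - Q)
C(S, M) = 20/3 (C(S, M) = (-4 - 1*4)/(-1) + 4/(-3) = (-4 - 4)*(-1) + 4*(-⅓) = -8*(-1) - 4/3 = 8 - 4/3 = 20/3)
K = 10 (K = -2*(-5) = 10)
d = ⅗ (d = 6/10 = 6*(⅒) = ⅗ ≈ 0.60000)
(d*15)*C(3, 6) = ((⅗)*15)*(20/3) = 9*(20/3) = 60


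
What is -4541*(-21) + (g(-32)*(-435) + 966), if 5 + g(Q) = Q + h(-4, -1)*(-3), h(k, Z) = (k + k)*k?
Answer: 154182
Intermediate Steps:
h(k, Z) = 2*k**2 (h(k, Z) = (2*k)*k = 2*k**2)
g(Q) = -101 + Q (g(Q) = -5 + (Q + (2*(-4)**2)*(-3)) = -5 + (Q + (2*16)*(-3)) = -5 + (Q + 32*(-3)) = -5 + (Q - 96) = -5 + (-96 + Q) = -101 + Q)
-4541*(-21) + (g(-32)*(-435) + 966) = -4541*(-21) + ((-101 - 32)*(-435) + 966) = 95361 + (-133*(-435) + 966) = 95361 + (57855 + 966) = 95361 + 58821 = 154182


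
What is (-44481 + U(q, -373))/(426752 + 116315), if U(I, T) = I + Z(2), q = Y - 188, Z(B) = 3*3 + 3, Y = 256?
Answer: -6343/77581 ≈ -0.081760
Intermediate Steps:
Z(B) = 12 (Z(B) = 9 + 3 = 12)
q = 68 (q = 256 - 188 = 68)
U(I, T) = 12 + I (U(I, T) = I + 12 = 12 + I)
(-44481 + U(q, -373))/(426752 + 116315) = (-44481 + (12 + 68))/(426752 + 116315) = (-44481 + 80)/543067 = -44401*1/543067 = -6343/77581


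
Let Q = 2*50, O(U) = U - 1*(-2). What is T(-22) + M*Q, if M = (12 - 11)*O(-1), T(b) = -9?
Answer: 91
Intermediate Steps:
O(U) = 2 + U (O(U) = U + 2 = 2 + U)
Q = 100
M = 1 (M = (12 - 11)*(2 - 1) = 1*1 = 1)
T(-22) + M*Q = -9 + 1*100 = -9 + 100 = 91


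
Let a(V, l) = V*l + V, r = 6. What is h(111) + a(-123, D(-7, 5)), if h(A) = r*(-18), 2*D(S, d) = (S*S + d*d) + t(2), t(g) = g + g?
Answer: -5028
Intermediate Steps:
t(g) = 2*g
D(S, d) = 2 + S**2/2 + d**2/2 (D(S, d) = ((S*S + d*d) + 2*2)/2 = ((S**2 + d**2) + 4)/2 = (4 + S**2 + d**2)/2 = 2 + S**2/2 + d**2/2)
a(V, l) = V + V*l
h(A) = -108 (h(A) = 6*(-18) = -108)
h(111) + a(-123, D(-7, 5)) = -108 - 123*(1 + (2 + (1/2)*(-7)**2 + (1/2)*5**2)) = -108 - 123*(1 + (2 + (1/2)*49 + (1/2)*25)) = -108 - 123*(1 + (2 + 49/2 + 25/2)) = -108 - 123*(1 + 39) = -108 - 123*40 = -108 - 4920 = -5028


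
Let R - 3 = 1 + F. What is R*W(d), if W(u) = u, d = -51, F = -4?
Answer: 0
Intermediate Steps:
R = 0 (R = 3 + (1 - 4) = 3 - 3 = 0)
R*W(d) = 0*(-51) = 0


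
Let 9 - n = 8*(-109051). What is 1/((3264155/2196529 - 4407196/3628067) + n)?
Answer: 7969154379443/6952427918289739432 ≈ 1.1462e-6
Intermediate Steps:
n = 872417 (n = 9 - 8*(-109051) = 9 - 1*(-872408) = 9 + 872408 = 872417)
1/((3264155/2196529 - 4407196/3628067) + n) = 1/((3264155/2196529 - 4407196/3628067) + 872417) = 1/(2162039215701/7969154379443 + 872417) = 1/(6952427918289739432/7969154379443) = 7969154379443/6952427918289739432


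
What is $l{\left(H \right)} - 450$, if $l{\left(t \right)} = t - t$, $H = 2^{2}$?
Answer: $-450$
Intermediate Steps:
$H = 4$
$l{\left(t \right)} = 0$
$l{\left(H \right)} - 450 = 0 - 450 = -450$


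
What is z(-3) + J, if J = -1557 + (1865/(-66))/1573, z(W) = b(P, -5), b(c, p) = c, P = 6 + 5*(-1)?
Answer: -161542673/103818 ≈ -1556.0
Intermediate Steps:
P = 1 (P = 6 - 5 = 1)
z(W) = 1
J = -161646491/103818 (J = -1557 + (1865*(-1/66))*(1/1573) = -1557 - 1865/66*1/1573 = -1557 - 1865/103818 = -161646491/103818 ≈ -1557.0)
z(-3) + J = 1 - 161646491/103818 = -161542673/103818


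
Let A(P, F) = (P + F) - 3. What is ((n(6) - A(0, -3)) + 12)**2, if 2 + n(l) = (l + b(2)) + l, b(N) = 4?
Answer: 1024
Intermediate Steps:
A(P, F) = -3 + F + P (A(P, F) = (F + P) - 3 = -3 + F + P)
n(l) = 2 + 2*l (n(l) = -2 + ((l + 4) + l) = -2 + ((4 + l) + l) = -2 + (4 + 2*l) = 2 + 2*l)
((n(6) - A(0, -3)) + 12)**2 = (((2 + 2*6) - (-3 - 3 + 0)) + 12)**2 = (((2 + 12) - 1*(-6)) + 12)**2 = ((14 + 6) + 12)**2 = (20 + 12)**2 = 32**2 = 1024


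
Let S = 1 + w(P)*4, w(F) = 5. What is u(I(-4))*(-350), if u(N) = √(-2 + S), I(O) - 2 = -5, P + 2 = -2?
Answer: -350*√19 ≈ -1525.6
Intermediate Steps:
P = -4 (P = -2 - 2 = -4)
I(O) = -3 (I(O) = 2 - 5 = -3)
S = 21 (S = 1 + 5*4 = 1 + 20 = 21)
u(N) = √19 (u(N) = √(-2 + 21) = √19)
u(I(-4))*(-350) = √19*(-350) = -350*√19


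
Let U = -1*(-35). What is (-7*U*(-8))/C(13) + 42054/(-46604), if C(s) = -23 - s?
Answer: -11607223/209718 ≈ -55.347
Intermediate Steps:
U = 35
(-7*U*(-8))/C(13) + 42054/(-46604) = (-7*35*(-8))/(-23 - 1*13) + 42054/(-46604) = (-245*(-8))/(-23 - 13) + 42054*(-1/46604) = 1960/(-36) - 21027/23302 = 1960*(-1/36) - 21027/23302 = -490/9 - 21027/23302 = -11607223/209718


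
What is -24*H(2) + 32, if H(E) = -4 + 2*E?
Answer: 32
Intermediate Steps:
-24*H(2) + 32 = -24*(-4 + 2*2) + 32 = -24*(-4 + 4) + 32 = -24*0 + 32 = 0 + 32 = 32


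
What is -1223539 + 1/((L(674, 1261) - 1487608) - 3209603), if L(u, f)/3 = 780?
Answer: -5744357768470/4694871 ≈ -1.2235e+6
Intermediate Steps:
L(u, f) = 2340 (L(u, f) = 3*780 = 2340)
-1223539 + 1/((L(674, 1261) - 1487608) - 3209603) = -1223539 + 1/((2340 - 1487608) - 3209603) = -1223539 + 1/(-1485268 - 3209603) = -1223539 + 1/(-4694871) = -1223539 - 1/4694871 = -5744357768470/4694871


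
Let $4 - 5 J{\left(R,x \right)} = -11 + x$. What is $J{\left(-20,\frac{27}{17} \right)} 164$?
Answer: $\frac{37392}{85} \approx 439.91$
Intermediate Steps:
$J{\left(R,x \right)} = 3 - \frac{x}{5}$ ($J{\left(R,x \right)} = \frac{4}{5} - \frac{-11 + x}{5} = \frac{4}{5} - \left(- \frac{11}{5} + \frac{x}{5}\right) = 3 - \frac{x}{5}$)
$J{\left(-20,\frac{27}{17} \right)} 164 = \left(3 - \frac{27 \cdot \frac{1}{17}}{5}\right) 164 = \left(3 - \frac{27}{85}\right) 164 = \frac{228}{85} \cdot 164 = \frac{37392}{85}$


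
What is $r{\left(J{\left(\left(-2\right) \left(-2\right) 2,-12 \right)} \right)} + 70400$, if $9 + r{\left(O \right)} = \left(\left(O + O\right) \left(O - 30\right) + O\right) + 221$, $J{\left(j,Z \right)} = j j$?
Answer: $75028$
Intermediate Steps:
$J{\left(j,Z \right)} = j^{2}$
$r{\left(O \right)} = 212 + O + 2 O \left(-30 + O\right)$ ($r{\left(O \right)} = -9 + \left(\left(\left(O + O\right) \left(O - 30\right) + O\right) + 221\right) = -9 + \left(\left(2 O \left(-30 + O\right) + O\right) + 221\right) = -9 + \left(\left(O + 2 O \left(-30 + O\right)\right) + 221\right) = -9 + \left(221 + O + 2 O \left(-30 + O\right)\right) = 212 + O + 2 O \left(-30 + O\right)$)
$r{\left(J{\left(\left(-2\right) \left(-2\right) 2,-12 \right)} \right)} + 70400 = \left(212 - 59 \left(\left(-2\right) \left(-2\right) 2\right)^{2} + 2 \left(\left(\left(-2\right) \left(-2\right) 2\right)^{2}\right)^{2}\right) + 70400 = \left(212 - 59 \left(4 \cdot 2\right)^{2} + 2 \left(\left(4 \cdot 2\right)^{2}\right)^{2}\right) + 70400 = \left(212 - 59 \cdot 8^{2} + 2 \left(8^{2}\right)^{2}\right) + 70400 = \left(212 - 3776 + 2 \cdot 64^{2}\right) + 70400 = \left(212 - 3776 + 2 \cdot 4096\right) + 70400 = \left(212 - 3776 + 8192\right) + 70400 = 4628 + 70400 = 75028$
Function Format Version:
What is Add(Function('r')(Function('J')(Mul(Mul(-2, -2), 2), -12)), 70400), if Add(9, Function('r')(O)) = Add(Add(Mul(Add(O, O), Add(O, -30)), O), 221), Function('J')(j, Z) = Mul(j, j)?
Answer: 75028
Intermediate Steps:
Function('J')(j, Z) = Pow(j, 2)
Function('r')(O) = Add(212, O, Mul(2, O, Add(-30, O))) (Function('r')(O) = Add(-9, Add(Add(Mul(Add(O, O), Add(O, -30)), O), 221)) = Add(-9, Add(Add(Mul(Mul(2, O), Add(-30, O)), O), 221)) = Add(-9, Add(Add(Mul(2, O, Add(-30, O)), O), 221)) = Add(-9, Add(Add(O, Mul(2, O, Add(-30, O))), 221)) = Add(-9, Add(221, O, Mul(2, O, Add(-30, O)))) = Add(212, O, Mul(2, O, Add(-30, O))))
Add(Function('r')(Function('J')(Mul(Mul(-2, -2), 2), -12)), 70400) = Add(Add(212, Mul(-59, Pow(Mul(Mul(-2, -2), 2), 2)), Mul(2, Pow(Pow(Mul(Mul(-2, -2), 2), 2), 2))), 70400) = Add(Add(212, Mul(-59, Pow(Mul(4, 2), 2)), Mul(2, Pow(Pow(Mul(4, 2), 2), 2))), 70400) = Add(Add(212, Mul(-59, Pow(8, 2)), Mul(2, Pow(Pow(8, 2), 2))), 70400) = Add(Add(212, Mul(-59, 64), Mul(2, Pow(64, 2))), 70400) = Add(Add(212, -3776, Mul(2, 4096)), 70400) = Add(Add(212, -3776, 8192), 70400) = Add(4628, 70400) = 75028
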